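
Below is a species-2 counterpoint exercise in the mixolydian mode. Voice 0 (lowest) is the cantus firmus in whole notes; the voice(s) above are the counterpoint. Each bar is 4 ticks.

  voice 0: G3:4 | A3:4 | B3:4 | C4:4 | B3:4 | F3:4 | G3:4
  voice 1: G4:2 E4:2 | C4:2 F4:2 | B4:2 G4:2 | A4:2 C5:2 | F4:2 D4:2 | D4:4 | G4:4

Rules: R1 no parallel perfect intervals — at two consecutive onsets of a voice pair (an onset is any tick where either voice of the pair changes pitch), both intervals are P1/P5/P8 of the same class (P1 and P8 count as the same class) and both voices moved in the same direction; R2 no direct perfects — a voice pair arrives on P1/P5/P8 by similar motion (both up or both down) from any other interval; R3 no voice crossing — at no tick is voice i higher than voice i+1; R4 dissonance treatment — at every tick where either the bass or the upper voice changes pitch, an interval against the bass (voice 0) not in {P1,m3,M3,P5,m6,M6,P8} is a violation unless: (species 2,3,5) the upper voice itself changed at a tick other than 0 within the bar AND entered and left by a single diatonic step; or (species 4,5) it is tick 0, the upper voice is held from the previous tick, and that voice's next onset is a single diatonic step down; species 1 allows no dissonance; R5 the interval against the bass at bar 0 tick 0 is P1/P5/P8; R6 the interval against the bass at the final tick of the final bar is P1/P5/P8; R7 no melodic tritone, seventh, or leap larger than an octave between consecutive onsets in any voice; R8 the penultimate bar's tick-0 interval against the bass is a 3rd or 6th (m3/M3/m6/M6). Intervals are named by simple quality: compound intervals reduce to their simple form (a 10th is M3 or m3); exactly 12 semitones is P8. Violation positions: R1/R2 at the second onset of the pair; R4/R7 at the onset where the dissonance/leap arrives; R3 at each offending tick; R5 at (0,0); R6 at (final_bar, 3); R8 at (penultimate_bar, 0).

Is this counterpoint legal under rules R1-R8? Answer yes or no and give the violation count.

No (5 violations)

bar 0: v0=G3 v1=G4 (P8)
bar 1: v0=A3 v1=C4 (m3)
bar 2: v0=B3 v1=B4 (P8)
bar 3: v0=C4 v1=A4 (M6)
bar 4: v0=B3 v1=F4 (TT)
bar 5: v0=F3 v1=D4 (M6)
bar 6: v0=G3 v1=G4 (P8)
  R2 @ bar2.0: A3/F4 m6 -> B3/B4 P8 similar
  R7 @ bar2.0: F4->B4 leap 6st
  R4 @ bar4.0: B3/F4 TT untreated
  R7 @ bar5.0: B3->F3 leap 6st
  R2 @ bar6.0: F3/D4 M6 -> G3/G4 P8 similar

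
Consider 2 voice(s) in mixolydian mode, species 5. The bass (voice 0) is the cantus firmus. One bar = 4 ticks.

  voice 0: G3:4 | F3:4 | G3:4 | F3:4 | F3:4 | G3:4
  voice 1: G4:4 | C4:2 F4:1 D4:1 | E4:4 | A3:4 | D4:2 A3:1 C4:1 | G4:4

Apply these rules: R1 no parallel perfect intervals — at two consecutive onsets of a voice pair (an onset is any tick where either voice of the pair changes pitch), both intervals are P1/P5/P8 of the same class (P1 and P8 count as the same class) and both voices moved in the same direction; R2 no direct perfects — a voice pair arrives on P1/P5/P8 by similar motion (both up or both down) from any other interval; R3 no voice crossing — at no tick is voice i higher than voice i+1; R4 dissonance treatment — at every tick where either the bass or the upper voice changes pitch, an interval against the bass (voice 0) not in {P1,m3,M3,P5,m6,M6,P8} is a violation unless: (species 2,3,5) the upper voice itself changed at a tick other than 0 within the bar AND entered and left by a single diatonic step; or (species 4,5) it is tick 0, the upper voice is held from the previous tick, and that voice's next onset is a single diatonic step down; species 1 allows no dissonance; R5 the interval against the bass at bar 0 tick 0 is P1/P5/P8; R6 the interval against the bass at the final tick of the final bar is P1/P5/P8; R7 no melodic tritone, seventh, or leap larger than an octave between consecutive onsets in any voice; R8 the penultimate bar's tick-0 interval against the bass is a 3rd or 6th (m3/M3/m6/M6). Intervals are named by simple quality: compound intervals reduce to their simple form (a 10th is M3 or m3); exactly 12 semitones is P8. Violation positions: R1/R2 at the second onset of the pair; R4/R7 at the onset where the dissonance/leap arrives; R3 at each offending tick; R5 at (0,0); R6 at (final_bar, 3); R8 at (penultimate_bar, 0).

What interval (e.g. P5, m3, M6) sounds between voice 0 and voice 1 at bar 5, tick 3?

P8

voice 0=G3 voice 1=G4 -> P8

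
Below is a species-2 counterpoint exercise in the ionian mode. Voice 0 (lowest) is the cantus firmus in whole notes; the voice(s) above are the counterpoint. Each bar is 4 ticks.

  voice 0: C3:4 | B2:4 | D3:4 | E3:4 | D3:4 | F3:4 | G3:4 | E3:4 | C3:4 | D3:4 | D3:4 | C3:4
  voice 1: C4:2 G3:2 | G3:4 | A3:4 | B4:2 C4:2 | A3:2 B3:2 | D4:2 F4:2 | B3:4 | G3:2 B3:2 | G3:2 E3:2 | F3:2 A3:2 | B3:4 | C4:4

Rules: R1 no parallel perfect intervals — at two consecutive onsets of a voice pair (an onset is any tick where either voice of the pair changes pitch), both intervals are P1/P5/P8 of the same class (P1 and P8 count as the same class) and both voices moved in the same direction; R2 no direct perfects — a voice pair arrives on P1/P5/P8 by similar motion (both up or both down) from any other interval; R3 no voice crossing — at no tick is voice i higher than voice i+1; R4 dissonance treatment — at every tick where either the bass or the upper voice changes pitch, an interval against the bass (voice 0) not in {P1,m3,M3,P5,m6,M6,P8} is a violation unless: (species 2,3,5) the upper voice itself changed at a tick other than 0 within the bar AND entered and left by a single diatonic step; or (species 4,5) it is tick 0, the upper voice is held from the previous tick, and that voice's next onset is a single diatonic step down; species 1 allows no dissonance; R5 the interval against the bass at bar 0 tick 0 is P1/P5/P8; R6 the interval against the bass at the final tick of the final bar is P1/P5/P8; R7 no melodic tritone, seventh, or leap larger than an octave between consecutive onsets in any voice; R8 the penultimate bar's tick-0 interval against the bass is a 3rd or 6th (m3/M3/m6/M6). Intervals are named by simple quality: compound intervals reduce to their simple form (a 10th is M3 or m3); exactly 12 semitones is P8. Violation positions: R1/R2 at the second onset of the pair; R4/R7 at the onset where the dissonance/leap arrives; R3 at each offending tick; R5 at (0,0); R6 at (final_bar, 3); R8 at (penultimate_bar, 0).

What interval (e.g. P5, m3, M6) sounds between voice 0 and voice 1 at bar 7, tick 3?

voice 0=E3 voice 1=B3 -> P5

P5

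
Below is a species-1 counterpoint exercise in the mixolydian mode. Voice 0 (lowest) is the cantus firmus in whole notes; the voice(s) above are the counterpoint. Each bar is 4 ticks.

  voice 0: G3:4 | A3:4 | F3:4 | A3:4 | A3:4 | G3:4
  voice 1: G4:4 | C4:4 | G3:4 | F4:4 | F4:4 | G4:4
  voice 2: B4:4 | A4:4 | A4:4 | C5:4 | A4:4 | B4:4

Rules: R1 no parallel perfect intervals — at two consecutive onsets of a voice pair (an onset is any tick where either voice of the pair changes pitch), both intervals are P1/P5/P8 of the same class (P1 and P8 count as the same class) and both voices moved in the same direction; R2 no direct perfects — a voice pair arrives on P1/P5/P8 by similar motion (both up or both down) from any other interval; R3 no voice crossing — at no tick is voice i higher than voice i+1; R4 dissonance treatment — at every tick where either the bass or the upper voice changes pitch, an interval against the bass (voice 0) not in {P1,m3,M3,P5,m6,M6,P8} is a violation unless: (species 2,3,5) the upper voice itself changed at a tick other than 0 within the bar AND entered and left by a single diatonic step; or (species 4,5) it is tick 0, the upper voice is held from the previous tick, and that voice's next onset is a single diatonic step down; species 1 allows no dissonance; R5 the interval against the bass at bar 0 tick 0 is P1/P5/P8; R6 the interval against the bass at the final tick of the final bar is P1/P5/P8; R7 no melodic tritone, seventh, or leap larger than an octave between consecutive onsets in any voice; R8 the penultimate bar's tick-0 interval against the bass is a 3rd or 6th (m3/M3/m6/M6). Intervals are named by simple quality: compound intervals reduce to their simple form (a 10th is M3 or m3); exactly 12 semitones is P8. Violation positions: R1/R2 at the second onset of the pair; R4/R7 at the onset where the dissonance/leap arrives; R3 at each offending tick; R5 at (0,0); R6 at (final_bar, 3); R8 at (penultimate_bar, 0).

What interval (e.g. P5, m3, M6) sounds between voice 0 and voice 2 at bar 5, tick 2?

voice 0=G3 voice 2=B4 -> M3

M3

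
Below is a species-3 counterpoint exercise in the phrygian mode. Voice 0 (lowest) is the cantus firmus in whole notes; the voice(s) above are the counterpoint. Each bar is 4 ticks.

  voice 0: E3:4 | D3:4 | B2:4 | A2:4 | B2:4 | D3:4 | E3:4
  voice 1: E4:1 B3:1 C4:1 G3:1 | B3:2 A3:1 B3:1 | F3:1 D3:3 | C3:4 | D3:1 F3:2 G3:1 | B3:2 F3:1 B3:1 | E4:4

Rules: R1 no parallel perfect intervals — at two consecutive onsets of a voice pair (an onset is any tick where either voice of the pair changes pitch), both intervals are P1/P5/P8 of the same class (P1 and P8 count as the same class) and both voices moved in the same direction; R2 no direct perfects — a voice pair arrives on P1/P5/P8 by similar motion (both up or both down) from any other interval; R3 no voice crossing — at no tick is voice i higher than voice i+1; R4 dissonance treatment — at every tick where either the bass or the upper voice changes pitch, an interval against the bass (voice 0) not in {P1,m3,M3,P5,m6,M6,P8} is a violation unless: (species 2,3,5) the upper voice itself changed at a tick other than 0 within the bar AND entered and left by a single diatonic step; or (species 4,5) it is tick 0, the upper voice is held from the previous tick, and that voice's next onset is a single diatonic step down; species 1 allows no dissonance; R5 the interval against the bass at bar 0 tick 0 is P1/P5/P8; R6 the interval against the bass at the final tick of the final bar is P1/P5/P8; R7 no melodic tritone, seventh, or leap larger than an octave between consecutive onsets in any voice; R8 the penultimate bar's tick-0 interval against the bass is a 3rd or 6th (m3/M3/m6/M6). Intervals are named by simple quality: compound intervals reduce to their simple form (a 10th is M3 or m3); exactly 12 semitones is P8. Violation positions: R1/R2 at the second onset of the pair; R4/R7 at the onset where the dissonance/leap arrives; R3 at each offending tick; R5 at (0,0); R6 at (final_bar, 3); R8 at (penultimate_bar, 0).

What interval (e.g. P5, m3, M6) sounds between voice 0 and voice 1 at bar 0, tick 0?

voice 0=E3 voice 1=E4 -> P8

P8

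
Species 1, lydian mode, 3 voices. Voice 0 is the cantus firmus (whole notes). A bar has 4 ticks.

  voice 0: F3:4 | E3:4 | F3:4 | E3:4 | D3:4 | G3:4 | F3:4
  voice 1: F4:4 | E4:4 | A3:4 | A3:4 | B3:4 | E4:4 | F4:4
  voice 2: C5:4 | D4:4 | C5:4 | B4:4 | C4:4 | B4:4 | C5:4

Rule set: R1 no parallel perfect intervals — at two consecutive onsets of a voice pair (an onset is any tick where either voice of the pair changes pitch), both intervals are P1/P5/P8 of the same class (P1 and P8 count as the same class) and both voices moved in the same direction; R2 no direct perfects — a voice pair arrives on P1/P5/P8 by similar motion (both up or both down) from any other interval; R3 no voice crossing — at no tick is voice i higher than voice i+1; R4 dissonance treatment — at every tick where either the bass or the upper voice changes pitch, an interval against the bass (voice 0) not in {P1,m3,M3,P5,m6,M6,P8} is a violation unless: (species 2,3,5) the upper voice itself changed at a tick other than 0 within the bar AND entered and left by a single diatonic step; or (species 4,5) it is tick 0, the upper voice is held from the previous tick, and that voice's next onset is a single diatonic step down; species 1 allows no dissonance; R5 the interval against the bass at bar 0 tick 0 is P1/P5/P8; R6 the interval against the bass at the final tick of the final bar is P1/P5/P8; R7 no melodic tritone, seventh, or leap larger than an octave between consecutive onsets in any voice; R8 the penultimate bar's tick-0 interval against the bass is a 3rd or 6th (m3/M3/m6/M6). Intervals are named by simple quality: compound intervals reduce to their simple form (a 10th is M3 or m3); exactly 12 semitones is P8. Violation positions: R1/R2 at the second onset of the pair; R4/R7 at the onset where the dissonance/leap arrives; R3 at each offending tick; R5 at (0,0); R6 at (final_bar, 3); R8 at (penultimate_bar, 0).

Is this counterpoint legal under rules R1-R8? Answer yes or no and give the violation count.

No (16 violations)

bar 0: v0=F3 v1=F4 v2=C5 (P5)
bar 1: v0=E3 v1=E4 v2=D4 (m7)
bar 2: v0=F3 v1=A3 v2=C5 (P5)
bar 3: v0=E3 v1=A3 v2=B4 (P5)
bar 4: v0=D3 v1=B3 v2=C4 (m7)
bar 5: v0=G3 v1=E4 v2=B4 (M3)
bar 6: v0=F3 v1=F4 v2=C5 (P5)
  R1 @ bar1.0: F3/F4 P8 -> E3/E4 P8 similar
  R3 @ bar1.0: E4 above D4
  R4 @ bar1.0: E3/D4 m7 untreated
  R7 @ bar1.0: C5->D4 leap 10st
  R3 @ bar1.1: E4 above D4
  R3 @ bar1.2: E4 above D4
  R3 @ bar1.3: E4 above D4
  R2 @ bar2.0: E3/D4 m7 -> F3/C5 P5 similar
  R7 @ bar2.0: D4->C5 leap 10st
  R1 @ bar3.0: F3/C5 P5 -> E3/B4 P5 similar
  R4 @ bar3.0: E3/A3 P4 untreated
  R4 @ bar4.0: D3/C4 m7 untreated
  R7 @ bar4.0: B4->C4 leap 11st
  R2 @ bar5.0: B3/C4 m2 -> E4/B4 P5 similar
  R7 @ bar5.0: C4->B4 leap 11st
  R1 @ bar6.0: E4/B4 P5 -> F4/C5 P5 similar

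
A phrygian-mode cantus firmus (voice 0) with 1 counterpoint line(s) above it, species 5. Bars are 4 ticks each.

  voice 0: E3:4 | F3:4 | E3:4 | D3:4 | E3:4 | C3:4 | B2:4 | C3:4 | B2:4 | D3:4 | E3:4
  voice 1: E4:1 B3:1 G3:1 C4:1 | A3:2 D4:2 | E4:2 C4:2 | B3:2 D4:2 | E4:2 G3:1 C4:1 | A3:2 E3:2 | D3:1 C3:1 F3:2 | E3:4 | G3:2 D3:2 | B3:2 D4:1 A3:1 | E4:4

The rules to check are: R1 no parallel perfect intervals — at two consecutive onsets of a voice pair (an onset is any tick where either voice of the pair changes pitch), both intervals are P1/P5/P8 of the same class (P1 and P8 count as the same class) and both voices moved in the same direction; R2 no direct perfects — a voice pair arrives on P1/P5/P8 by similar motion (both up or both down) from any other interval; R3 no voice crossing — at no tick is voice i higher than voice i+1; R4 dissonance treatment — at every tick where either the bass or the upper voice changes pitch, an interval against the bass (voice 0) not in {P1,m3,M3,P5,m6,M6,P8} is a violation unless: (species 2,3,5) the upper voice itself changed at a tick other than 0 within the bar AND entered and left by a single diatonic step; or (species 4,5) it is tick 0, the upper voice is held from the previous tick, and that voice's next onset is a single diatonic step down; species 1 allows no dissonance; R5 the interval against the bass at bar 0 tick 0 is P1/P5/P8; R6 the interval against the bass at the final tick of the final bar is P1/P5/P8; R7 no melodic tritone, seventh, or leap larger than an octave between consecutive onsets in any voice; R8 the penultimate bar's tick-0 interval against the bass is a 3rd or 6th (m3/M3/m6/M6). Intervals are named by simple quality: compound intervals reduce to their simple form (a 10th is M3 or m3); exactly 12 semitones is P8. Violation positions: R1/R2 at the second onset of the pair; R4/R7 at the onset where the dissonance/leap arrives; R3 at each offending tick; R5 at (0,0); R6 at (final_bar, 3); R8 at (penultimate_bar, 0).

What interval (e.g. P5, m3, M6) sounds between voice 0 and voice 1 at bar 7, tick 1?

M3

voice 0=C3 voice 1=E3 -> M3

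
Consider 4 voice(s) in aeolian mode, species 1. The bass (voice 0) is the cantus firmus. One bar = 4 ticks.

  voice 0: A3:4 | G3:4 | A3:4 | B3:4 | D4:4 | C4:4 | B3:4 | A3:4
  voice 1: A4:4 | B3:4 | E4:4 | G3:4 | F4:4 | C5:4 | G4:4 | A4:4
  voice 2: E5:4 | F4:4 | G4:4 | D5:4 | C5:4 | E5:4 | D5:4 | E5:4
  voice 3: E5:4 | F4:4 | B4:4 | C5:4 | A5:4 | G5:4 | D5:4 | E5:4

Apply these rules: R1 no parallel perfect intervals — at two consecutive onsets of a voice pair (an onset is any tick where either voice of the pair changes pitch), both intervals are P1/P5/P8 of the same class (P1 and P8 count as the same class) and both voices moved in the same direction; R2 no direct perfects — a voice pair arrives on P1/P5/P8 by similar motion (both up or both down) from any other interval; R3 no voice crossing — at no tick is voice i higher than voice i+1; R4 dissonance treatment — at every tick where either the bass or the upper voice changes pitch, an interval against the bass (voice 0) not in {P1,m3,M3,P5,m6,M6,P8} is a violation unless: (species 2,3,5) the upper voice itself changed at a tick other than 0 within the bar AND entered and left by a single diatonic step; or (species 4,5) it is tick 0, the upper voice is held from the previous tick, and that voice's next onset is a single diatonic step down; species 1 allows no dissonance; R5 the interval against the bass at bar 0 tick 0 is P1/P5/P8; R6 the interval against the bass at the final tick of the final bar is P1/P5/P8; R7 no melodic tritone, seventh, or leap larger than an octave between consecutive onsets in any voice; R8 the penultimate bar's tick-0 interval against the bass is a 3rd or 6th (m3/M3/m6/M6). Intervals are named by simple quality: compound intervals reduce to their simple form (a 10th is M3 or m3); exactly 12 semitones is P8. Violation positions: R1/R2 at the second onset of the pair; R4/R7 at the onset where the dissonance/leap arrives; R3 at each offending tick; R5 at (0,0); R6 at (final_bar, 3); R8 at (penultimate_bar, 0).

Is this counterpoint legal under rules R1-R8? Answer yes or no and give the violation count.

bar 0: v0=A3 v1=A4 v2=E5 v3=E5 (P5)
bar 1: v0=G3 v1=B3 v2=F4 v3=F4 (m7)
bar 2: v0=A3 v1=E4 v2=G4 v3=B4 (M2)
bar 3: v0=B3 v1=G3 v2=D5 v3=C5 (m2)
bar 4: v0=D4 v1=F4 v2=C5 v3=A5 (P5)
bar 5: v0=C4 v1=C5 v2=E5 v3=G5 (P5)
bar 6: v0=B3 v1=G4 v2=D5 v3=D5 (m3)
bar 7: v0=A3 v1=A4 v2=E5 v3=E5 (P5)
  R1 @ bar1.0: E5/E5 P1 -> F4/F4 P1 similar
  R4 @ bar1.0: G3/F4 m7 untreated
  R4 @ bar1.0: G3/F4 m7 untreated
  R7 @ bar1.0: A4->B3 leap 10st
  R7 @ bar1.0: E5->F4 leap 11st
  R7 @ bar1.0: E5->F4 leap 11st
  R2 @ bar2.0: G3/B3 M3 -> A3/E4 P5 similar
  R2 @ bar2.0: B3/F4 TT -> E4/B4 P5 similar
  R4 @ bar2.0: A3/G4 m7 untreated
  R4 @ bar2.0: A3/B4 M2 untreated
  R7 @ bar2.0: F4->B4 leap 6st
  R3 @ bar3.0: B3 above G3
  R3 @ bar3.0: D5 above C5
  R4 @ bar3.0: B3/C5 m2 untreated
  R3 @ bar3.1: B3 above G3
  R3 @ bar3.1: D5 above C5
  R3 @ bar3.2: B3 above G3
  R3 @ bar3.2: D5 above C5
  R3 @ bar3.3: B3 above G3
  R3 @ bar3.3: D5 above C5
  R2 @ bar4.0: B3/C5 m2 -> D4/A5 P5 similar
  R4 @ bar4.0: D4/C5 m7 untreated
  R7 @ bar4.0: G3->F4 leap 10st
  R1 @ bar5.0: D4/A5 P5 -> C4/G5 P5 similar
  R1 @ bar6.0: C5/G5 P5 -> G4/D5 P5 similar
  R2 @ bar6.0: C5/E5 M3 -> G4/D5 P5 similar
  R2 @ bar6.0: E5/G5 m3 -> D5/D5 P1 similar
  R1 @ bar7.0: G4/D5 P5 -> A4/E5 P5 similar
  R1 @ bar7.0: G4/D5 P5 -> A4/E5 P5 similar
  R1 @ bar7.0: D5/D5 P1 -> E5/E5 P1 similar

No (30 violations)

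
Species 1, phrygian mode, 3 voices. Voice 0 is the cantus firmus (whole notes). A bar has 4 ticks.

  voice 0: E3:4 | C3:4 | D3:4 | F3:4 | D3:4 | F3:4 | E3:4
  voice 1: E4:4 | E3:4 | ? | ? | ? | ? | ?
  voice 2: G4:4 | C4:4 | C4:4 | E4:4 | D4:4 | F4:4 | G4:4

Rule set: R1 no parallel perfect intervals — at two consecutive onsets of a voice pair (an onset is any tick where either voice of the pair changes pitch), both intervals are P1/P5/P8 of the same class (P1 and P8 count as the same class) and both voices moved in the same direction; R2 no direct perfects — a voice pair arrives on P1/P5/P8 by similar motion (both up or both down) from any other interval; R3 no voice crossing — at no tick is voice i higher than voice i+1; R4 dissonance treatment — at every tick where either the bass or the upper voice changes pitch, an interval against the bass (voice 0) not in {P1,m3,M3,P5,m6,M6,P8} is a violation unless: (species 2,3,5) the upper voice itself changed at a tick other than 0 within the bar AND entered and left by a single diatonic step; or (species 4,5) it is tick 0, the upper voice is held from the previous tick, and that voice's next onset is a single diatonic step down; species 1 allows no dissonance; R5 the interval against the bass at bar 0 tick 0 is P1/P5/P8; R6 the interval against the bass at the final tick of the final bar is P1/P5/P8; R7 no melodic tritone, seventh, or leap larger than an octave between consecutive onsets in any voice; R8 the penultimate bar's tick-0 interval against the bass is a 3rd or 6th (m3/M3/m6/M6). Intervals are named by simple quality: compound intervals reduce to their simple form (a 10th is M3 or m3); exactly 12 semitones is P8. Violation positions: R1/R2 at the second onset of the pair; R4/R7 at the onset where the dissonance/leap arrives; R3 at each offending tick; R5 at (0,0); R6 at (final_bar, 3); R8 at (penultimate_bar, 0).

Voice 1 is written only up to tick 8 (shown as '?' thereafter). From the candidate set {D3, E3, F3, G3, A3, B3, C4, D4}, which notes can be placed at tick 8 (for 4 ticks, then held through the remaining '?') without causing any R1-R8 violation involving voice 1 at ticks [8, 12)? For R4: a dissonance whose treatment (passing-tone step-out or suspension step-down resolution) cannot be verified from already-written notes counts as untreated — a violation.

D3: legal
E3: violates R4
F3: legal
G3: violates R4
A3: violates R2
B3: legal
C4: violates R4
D4: violates R2,R3,R7

{B3, D3, F3}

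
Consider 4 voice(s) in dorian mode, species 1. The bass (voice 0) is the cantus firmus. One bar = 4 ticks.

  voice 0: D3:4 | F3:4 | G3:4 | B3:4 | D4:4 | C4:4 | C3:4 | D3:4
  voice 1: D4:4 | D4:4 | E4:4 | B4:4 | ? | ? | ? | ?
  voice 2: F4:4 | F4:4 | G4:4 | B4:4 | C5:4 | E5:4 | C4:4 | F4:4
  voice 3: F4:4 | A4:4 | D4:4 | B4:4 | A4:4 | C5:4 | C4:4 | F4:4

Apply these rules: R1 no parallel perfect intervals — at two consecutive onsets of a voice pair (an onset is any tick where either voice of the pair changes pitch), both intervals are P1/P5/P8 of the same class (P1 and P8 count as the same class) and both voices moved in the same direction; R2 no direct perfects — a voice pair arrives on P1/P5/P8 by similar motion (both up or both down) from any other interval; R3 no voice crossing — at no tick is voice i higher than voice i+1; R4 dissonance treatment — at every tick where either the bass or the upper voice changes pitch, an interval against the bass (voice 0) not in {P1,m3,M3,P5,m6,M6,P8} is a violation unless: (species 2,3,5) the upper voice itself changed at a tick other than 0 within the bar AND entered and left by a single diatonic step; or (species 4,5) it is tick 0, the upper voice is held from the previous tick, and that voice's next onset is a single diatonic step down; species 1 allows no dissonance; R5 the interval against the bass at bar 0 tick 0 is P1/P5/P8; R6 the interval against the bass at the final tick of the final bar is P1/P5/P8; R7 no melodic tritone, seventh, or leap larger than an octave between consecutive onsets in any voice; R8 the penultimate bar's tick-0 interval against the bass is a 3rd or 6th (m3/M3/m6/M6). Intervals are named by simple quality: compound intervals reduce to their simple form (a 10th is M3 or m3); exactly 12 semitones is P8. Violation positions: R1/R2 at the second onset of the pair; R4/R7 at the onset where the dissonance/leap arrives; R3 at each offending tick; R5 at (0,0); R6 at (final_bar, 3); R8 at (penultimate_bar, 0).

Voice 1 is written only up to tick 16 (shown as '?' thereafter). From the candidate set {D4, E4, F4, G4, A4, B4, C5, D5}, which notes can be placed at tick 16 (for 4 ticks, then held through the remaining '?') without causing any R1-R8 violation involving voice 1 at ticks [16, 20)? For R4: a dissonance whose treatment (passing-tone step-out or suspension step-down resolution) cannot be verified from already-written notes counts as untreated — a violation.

{B4}

D4: violates R2
E4: violates R4
F4: violates R7
G4: violates R4
A4: violates R1
B4: legal
C5: violates R1,R4
D5: violates R1,R3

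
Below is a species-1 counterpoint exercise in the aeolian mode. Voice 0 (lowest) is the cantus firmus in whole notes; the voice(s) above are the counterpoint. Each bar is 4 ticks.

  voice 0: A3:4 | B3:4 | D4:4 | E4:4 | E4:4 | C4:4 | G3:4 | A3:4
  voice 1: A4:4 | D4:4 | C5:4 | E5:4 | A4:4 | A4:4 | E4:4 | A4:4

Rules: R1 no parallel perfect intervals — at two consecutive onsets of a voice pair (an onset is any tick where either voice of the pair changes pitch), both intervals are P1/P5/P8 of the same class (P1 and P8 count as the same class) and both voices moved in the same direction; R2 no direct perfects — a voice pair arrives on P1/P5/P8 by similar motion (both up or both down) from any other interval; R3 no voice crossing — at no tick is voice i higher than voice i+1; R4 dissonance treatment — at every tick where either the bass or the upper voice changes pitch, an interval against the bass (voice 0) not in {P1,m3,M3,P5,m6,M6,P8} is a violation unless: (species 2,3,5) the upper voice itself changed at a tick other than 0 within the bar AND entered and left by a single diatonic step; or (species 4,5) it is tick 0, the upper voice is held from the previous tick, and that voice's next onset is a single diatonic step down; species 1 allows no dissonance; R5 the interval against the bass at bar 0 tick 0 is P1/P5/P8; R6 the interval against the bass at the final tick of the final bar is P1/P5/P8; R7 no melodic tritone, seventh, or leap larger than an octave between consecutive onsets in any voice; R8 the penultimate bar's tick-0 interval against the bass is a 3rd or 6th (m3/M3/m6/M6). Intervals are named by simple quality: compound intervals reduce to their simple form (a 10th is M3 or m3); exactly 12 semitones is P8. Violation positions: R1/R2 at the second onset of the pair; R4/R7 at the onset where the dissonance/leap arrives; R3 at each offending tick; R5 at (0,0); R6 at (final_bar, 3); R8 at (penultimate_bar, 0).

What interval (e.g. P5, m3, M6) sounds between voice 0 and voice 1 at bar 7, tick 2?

P8

voice 0=A3 voice 1=A4 -> P8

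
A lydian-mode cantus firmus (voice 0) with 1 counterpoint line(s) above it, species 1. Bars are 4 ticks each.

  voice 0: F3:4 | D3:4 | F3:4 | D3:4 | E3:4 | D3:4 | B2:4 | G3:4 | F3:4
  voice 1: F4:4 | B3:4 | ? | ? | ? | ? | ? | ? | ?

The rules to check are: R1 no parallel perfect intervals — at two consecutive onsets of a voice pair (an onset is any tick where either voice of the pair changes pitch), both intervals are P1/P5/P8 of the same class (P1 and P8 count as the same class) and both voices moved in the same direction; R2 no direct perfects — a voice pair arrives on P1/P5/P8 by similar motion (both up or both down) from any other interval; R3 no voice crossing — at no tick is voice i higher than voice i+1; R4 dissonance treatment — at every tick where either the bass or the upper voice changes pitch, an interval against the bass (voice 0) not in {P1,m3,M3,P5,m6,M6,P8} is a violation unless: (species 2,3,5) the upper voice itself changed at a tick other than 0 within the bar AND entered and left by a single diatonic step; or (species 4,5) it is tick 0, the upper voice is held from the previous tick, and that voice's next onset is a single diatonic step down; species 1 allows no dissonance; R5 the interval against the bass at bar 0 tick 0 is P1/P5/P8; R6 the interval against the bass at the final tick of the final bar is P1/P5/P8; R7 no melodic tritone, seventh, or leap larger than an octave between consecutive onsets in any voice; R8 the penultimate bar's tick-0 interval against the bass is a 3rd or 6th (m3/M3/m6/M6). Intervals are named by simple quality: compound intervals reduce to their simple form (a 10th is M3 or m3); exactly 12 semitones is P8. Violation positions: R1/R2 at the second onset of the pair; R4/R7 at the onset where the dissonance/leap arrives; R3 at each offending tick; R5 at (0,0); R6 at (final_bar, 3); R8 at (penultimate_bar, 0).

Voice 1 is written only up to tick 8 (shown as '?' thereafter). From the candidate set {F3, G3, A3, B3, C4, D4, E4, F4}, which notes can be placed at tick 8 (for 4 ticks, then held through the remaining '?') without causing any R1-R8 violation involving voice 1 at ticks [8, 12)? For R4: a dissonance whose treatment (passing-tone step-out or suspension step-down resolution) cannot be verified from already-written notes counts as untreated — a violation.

{A3, D4}

F3: violates R7
G3: violates R4
A3: legal
B3: violates R4
C4: violates R2
D4: legal
E4: violates R4
F4: violates R2,R7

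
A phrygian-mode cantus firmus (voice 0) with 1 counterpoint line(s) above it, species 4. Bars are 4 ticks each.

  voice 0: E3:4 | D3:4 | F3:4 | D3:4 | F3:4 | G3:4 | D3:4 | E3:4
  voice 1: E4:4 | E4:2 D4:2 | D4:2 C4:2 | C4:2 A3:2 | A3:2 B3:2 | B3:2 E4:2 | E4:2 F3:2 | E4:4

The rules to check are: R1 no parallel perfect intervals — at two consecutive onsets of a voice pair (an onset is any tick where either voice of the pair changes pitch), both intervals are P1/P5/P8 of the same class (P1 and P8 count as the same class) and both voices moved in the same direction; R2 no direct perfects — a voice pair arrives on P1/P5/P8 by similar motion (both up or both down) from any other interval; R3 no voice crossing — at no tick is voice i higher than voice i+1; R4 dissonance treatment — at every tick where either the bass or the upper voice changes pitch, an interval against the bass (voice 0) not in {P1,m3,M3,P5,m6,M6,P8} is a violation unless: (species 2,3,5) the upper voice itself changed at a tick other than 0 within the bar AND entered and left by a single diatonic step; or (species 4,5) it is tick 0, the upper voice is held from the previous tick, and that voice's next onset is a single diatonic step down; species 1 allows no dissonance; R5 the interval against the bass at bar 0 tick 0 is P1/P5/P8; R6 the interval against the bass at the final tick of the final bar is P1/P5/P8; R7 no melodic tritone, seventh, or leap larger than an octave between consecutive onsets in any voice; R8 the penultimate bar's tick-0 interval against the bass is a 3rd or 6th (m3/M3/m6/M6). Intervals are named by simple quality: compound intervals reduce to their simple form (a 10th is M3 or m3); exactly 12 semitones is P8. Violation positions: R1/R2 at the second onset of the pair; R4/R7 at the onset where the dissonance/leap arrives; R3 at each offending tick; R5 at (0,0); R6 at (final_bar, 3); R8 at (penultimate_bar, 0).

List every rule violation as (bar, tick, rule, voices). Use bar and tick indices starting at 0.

bar 0: v0=E3 v1=E4 downbeat P8
bar 1: v0=D3 v1=E4 downbeat M2
bar 2: v0=F3 v1=D4 downbeat M6
bar 3: v0=D3 v1=C4 downbeat m7
bar 4: v0=F3 v1=A3 downbeat M3
bar 5: v0=G3 v1=B3 downbeat M3
bar 6: v0=D3 v1=E4 downbeat M2
bar 7: v0=E3 v1=E4 downbeat P8
  -> R4 @ bar 3 tick 0 v(0, 1): D3/C4 m7 untreated
  -> R4 @ bar 4 tick 2 v(0, 1): F3/B3 TT untreated
  -> R4 @ bar 6 tick 0 v(0, 1): D3/E4 M2 untreated
  -> R8 @ bar 6 tick 0 v(0, 1): penult M2 not 3rd/6th
  -> R7 @ bar 6 tick 2 v(1,): E4->F3 leap 11st
  -> R2 @ bar 7 tick 0 v(0, 1): D3/F3 m3 -> E3/E4 P8 similar
  -> R7 @ bar 7 tick 0 v(1,): F3->E4 leap 11st

(3, 0, R4, (0, 1))
(4, 2, R4, (0, 1))
(6, 0, R4, (0, 1))
(6, 0, R8, (0, 1))
(6, 2, R7, (1,))
(7, 0, R2, (0, 1))
(7, 0, R7, (1,))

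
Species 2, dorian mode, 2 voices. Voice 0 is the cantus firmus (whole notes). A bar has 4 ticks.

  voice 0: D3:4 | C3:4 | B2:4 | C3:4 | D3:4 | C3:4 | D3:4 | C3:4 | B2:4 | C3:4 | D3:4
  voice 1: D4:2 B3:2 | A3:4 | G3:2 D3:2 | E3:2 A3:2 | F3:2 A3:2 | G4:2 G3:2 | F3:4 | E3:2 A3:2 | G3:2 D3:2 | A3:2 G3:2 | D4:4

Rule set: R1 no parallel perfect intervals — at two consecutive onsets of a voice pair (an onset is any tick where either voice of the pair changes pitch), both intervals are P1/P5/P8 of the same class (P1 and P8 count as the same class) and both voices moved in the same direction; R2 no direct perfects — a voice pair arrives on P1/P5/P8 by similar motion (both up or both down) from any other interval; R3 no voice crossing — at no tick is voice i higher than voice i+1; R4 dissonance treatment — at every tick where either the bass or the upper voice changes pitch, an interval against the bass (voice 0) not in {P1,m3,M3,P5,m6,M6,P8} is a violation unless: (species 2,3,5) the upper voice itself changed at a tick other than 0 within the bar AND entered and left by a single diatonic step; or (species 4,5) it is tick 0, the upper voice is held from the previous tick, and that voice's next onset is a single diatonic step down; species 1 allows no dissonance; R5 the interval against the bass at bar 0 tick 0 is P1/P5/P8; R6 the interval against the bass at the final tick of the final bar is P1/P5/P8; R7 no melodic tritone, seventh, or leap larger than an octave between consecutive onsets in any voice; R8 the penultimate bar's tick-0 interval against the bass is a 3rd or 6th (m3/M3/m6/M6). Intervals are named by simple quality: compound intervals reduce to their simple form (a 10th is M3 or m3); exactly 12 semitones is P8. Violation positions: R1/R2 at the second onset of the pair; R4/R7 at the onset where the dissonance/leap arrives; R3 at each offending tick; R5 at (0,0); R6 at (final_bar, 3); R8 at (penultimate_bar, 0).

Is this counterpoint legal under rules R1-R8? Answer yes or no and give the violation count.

No (2 violations)

bar 0: v0=D3 v1=D4 (P8)
bar 1: v0=C3 v1=A3 (M6)
bar 2: v0=B2 v1=G3 (m6)
bar 3: v0=C3 v1=E3 (M3)
bar 4: v0=D3 v1=F3 (m3)
bar 5: v0=C3 v1=G4 (P5)
bar 6: v0=D3 v1=F3 (m3)
bar 7: v0=C3 v1=E3 (M3)
bar 8: v0=B2 v1=G3 (m6)
bar 9: v0=C3 v1=A3 (M6)
bar 10: v0=D3 v1=D4 (P8)
  R7 @ bar5.0: A3->G4 leap 10st
  R2 @ bar10.0: C3/G3 P5 -> D3/D4 P8 similar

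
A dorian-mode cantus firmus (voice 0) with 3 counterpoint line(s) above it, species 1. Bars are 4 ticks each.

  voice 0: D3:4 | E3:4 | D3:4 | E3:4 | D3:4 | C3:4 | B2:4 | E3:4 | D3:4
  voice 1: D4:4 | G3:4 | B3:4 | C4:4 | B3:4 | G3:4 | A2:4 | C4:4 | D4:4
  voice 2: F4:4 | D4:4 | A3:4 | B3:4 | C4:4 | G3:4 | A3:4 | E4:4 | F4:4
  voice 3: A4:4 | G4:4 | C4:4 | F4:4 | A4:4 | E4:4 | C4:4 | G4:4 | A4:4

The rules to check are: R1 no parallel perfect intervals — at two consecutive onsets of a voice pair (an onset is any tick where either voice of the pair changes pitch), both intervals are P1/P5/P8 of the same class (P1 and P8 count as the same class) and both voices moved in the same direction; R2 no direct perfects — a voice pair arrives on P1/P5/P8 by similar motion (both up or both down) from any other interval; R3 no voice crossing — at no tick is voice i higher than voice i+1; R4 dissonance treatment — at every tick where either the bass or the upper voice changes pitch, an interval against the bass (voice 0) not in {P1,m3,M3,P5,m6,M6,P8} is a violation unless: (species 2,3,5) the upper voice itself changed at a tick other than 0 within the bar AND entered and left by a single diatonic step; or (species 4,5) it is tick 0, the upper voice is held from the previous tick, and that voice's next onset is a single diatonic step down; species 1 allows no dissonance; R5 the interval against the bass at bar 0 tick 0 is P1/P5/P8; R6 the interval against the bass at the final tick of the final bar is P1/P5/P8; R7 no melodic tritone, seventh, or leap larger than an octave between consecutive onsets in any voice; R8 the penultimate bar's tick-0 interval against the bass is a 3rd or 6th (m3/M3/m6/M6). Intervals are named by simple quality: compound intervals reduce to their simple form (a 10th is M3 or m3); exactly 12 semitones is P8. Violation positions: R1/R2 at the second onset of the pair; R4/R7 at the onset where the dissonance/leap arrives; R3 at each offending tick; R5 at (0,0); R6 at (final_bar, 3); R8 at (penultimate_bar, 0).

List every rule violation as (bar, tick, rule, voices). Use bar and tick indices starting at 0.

bar 0: v0=D3 v1=D4 v2=F4 v3=A4 downbeat P5
bar 1: v0=E3 v1=G3 v2=D4 v3=G4 downbeat m3
bar 2: v0=D3 v1=B3 v2=A3 v3=C4 downbeat m7
bar 3: v0=E3 v1=C4 v2=B3 v3=F4 downbeat m2
bar 4: v0=D3 v1=B3 v2=C4 v3=A4 downbeat P5
bar 5: v0=C3 v1=G3 v2=G3 v3=E4 downbeat M3
bar 6: v0=B2 v1=A2 v2=A3 v3=C4 downbeat m2
bar 7: v0=E3 v1=C4 v2=E4 v3=G4 downbeat m3
bar 8: v0=D3 v1=D4 v2=F4 v3=A4 downbeat P5
  -> R5 @ bar 0 tick 0 v(0, 2): opens on m3
  -> R2 @ bar 1 tick 0 v(1, 2): D4/F4 m3 -> G3/D4 P5 similar
  -> R2 @ bar 1 tick 0 v(1, 3): D4/A4 P5 -> G3/G4 P8 similar
  -> R4 @ bar 1 tick 0 v(0, 2): E3/D4 m7 untreated
  -> R2 @ bar 2 tick 0 v(0, 2): E3/D4 m7 -> D3/A3 P5 similar
  -> R3 @ bar 2 tick 0 v(1, 2): B3 above A3
  -> R4 @ bar 2 tick 0 v(0, 3): D3/C4 m7 untreated
  -> R3 @ bar 2 tick 1 v(1, 2): B3 above A3
  -> R3 @ bar 2 tick 2 v(1, 2): B3 above A3
  -> R3 @ bar 2 tick 3 v(1, 2): B3 above A3
  -> R1 @ bar 3 tick 0 v(0, 2): D3/A3 P5 -> E3/B3 P5 similar
  -> R3 @ bar 3 tick 0 v(1, 2): C4 above B3
  -> R4 @ bar 3 tick 0 v(0, 3): E3/F4 m2 untreated
  -> R3 @ bar 3 tick 1 v(1, 2): C4 above B3
  -> R3 @ bar 3 tick 2 v(1, 2): C4 above B3
  -> R3 @ bar 3 tick 3 v(1, 2): C4 above B3
  -> R4 @ bar 4 tick 0 v(0, 2): D3/C4 m7 untreated
  -> R2 @ bar 5 tick 0 v(0, 1): D3/B3 M6 -> C3/G3 P5 similar
  -> R2 @ bar 5 tick 0 v(0, 2): D3/C4 m7 -> C3/G3 P5 similar
  -> R2 @ bar 5 tick 0 v(1, 2): B3/C4 m2 -> G3/G3 P1 similar
  -> R3 @ bar 6 tick 0 v(0, 1): B2 above A2
  -> R4 @ bar 6 tick 0 v(0, 1): B2/A2 M2 untreated
  -> R4 @ bar 6 tick 0 v(0, 2): B2/A3 m7 untreated
  -> R4 @ bar 6 tick 0 v(0, 3): B2/C4 m2 untreated
  -> R7 @ bar 6 tick 0 v(1,): G3->A2 leap 10st
  -> R3 @ bar 6 tick 1 v(0, 1): B2 above A2
  -> R3 @ bar 6 tick 2 v(0, 1): B2 above A2
  -> R3 @ bar 6 tick 3 v(0, 1): B2 above A2
  -> R2 @ bar 7 tick 0 v(0, 2): B2/A3 m7 -> E3/E4 P8 similar
  -> R2 @ bar 7 tick 0 v(1, 3): A2/C4 m3 -> C4/G4 P5 similar
  -> R7 @ bar 7 tick 0 v(1,): A2->C4 leap 15st
  -> R8 @ bar 7 tick 0 v(0, 2): penult P8 not 3rd/6th
  -> R1 @ bar 8 tick 0 v(1, 3): C4/G4 P5 -> D4/A4 P5 similar
  -> R6 @ bar 8 tick 3 v(0, 2): closes on m3

(0, 0, R5, (0, 2))
(1, 0, R2, (1, 2))
(1, 0, R2, (1, 3))
(1, 0, R4, (0, 2))
(2, 0, R2, (0, 2))
(2, 0, R3, (1, 2))
(2, 0, R4, (0, 3))
(2, 1, R3, (1, 2))
(2, 2, R3, (1, 2))
(2, 3, R3, (1, 2))
(3, 0, R1, (0, 2))
(3, 0, R3, (1, 2))
(3, 0, R4, (0, 3))
(3, 1, R3, (1, 2))
(3, 2, R3, (1, 2))
(3, 3, R3, (1, 2))
(4, 0, R4, (0, 2))
(5, 0, R2, (0, 1))
(5, 0, R2, (0, 2))
(5, 0, R2, (1, 2))
(6, 0, R3, (0, 1))
(6, 0, R4, (0, 1))
(6, 0, R4, (0, 2))
(6, 0, R4, (0, 3))
(6, 0, R7, (1,))
(6, 1, R3, (0, 1))
(6, 2, R3, (0, 1))
(6, 3, R3, (0, 1))
(7, 0, R2, (0, 2))
(7, 0, R2, (1, 3))
(7, 0, R7, (1,))
(7, 0, R8, (0, 2))
(8, 0, R1, (1, 3))
(8, 3, R6, (0, 2))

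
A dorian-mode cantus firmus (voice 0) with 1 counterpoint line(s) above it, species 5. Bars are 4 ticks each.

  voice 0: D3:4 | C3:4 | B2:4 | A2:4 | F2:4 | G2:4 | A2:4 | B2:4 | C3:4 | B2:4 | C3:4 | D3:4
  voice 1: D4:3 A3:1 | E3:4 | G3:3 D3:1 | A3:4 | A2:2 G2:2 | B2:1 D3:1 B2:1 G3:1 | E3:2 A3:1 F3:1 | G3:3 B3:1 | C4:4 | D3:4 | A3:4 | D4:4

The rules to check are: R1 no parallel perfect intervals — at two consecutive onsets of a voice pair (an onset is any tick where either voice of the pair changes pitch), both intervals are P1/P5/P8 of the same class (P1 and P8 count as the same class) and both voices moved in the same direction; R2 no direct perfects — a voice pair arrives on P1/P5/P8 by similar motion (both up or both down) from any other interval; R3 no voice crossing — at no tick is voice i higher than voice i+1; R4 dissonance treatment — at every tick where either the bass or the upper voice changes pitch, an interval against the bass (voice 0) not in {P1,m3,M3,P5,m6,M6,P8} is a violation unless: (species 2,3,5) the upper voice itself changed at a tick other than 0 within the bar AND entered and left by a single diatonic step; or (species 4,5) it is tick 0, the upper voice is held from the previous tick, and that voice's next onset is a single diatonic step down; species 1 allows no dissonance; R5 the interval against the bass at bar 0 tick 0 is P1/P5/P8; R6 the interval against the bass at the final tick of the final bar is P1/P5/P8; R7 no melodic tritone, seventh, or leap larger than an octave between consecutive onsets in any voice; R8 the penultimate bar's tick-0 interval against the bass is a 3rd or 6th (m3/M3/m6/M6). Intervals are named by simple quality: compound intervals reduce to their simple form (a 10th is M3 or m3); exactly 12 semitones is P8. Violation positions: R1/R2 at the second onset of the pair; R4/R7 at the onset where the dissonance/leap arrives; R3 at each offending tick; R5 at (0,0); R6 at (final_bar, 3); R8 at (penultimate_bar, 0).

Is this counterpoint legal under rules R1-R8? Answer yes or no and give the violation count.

bar 0: v0=D3 v1=D4 (P8)
bar 1: v0=C3 v1=E3 (M3)
bar 2: v0=B2 v1=G3 (m6)
bar 3: v0=A2 v1=A3 (P8)
bar 4: v0=F2 v1=A2 (M3)
bar 5: v0=G2 v1=B2 (M3)
bar 6: v0=A2 v1=E3 (P5)
bar 7: v0=B2 v1=G3 (m6)
bar 8: v0=C3 v1=C4 (P8)
bar 9: v0=B2 v1=D3 (m3)
bar 10: v0=C3 v1=A3 (M6)
bar 11: v0=D3 v1=D4 (P8)
  R4 @ bar4.2: F2/G2 M2 untreated
  R1 @ bar8.0: B2/B3 P8 -> C3/C4 P8 similar
  R7 @ bar9.0: C4->D3 leap 10st
  R2 @ bar11.0: C3/A3 M6 -> D3/D4 P8 similar

No (4 violations)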